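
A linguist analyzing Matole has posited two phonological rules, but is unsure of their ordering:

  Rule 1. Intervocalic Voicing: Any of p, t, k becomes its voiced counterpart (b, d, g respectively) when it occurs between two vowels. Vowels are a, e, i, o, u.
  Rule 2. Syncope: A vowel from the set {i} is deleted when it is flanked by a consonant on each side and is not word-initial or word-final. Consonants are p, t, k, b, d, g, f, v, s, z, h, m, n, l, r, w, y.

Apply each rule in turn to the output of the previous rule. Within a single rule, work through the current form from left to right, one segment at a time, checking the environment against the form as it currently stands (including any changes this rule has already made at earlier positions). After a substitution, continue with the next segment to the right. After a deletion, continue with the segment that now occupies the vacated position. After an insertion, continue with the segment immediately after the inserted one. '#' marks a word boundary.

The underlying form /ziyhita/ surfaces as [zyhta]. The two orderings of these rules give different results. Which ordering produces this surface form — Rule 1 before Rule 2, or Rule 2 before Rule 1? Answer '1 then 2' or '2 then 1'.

Order 1 then 2:
  1 Intervocalic Voicing: [ziyhita] → [ziyhida]
  2 Syncope: [ziyhida] → [zyhda]
  result: [zyhda]
Order 2 then 1:
  2 Syncope: [ziyhita] → [zyhta]
  1 Intervocalic Voicing: no change — [zyhta]
  result: [zyhta]

2 then 1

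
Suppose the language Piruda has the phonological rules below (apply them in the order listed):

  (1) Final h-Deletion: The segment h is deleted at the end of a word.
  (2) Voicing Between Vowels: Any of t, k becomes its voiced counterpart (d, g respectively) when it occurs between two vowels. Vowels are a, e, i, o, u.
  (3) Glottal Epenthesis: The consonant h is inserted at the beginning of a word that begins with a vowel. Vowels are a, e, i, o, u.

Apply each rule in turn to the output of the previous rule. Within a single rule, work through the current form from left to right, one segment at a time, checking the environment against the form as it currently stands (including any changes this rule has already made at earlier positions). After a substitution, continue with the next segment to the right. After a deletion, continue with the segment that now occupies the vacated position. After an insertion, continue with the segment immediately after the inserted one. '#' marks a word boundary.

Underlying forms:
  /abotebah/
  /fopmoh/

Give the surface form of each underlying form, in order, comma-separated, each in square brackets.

[habodeba], [fopmo]

/abotebah/:
  (1) Final h-Deletion: [abotebah] → [aboteba]
  (2) Voicing Between Vowels: [aboteba] → [abodeba]
  (3) Glottal Epenthesis: [abodeba] → [habodeba]
/fopmoh/:
  (1) Final h-Deletion: [fopmoh] → [fopmo]
  (2) Voicing Between Vowels: no change — [fopmo]
  (3) Glottal Epenthesis: no change — [fopmo]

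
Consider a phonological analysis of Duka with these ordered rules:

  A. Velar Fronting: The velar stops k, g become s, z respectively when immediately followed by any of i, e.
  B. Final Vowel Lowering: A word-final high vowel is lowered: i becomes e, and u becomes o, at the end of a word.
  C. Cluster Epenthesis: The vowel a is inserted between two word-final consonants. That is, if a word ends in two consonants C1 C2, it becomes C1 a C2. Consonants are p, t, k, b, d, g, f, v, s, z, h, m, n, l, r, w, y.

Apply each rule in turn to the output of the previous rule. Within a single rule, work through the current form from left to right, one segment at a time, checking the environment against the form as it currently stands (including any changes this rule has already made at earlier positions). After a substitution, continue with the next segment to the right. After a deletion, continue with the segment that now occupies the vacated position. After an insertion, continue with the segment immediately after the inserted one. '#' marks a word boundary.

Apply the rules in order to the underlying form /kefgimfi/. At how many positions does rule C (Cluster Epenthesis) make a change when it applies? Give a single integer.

A Velar Fronting: [kefgimfi] → [sefzimfi]
B Final Vowel Lowering: [sefzimfi] → [sefzimfe]
C Cluster Epenthesis: no change — [sefzimfe]
Rule C changed 0 position(s).

0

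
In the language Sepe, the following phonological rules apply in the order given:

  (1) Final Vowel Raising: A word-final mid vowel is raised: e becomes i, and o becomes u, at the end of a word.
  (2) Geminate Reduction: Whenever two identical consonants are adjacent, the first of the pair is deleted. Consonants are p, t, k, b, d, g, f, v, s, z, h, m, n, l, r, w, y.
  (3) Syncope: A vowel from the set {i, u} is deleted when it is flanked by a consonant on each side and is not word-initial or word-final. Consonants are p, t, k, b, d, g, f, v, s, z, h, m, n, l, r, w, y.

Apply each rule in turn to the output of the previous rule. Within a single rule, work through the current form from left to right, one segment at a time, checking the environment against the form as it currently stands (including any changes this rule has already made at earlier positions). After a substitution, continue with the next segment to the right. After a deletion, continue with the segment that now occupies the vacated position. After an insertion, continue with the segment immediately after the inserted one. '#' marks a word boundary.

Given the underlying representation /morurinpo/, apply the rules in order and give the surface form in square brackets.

(1) Final Vowel Raising: [morurinpo] → [morurinpu]
(2) Geminate Reduction: no change — [morurinpu]
(3) Syncope: [morurinpu] → [morrnpu]

[morrnpu]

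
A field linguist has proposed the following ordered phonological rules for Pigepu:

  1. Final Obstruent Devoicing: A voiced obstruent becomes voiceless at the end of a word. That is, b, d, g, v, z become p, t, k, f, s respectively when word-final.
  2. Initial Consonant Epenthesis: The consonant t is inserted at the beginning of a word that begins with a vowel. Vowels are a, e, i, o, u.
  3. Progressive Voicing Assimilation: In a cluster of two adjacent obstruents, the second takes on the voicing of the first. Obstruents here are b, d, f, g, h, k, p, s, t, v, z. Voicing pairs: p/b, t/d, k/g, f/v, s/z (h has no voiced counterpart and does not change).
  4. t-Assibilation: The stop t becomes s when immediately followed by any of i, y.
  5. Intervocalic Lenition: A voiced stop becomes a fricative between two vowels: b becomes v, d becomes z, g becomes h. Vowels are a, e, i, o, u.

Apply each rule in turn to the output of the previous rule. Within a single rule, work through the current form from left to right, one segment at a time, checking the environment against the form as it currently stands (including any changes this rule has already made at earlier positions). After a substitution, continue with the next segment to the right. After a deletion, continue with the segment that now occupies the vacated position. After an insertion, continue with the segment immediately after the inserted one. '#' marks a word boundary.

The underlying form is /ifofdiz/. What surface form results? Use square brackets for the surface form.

[sifofsis]

1 Final Obstruent Devoicing: [ifofdiz] → [ifofdis]
2 Initial Consonant Epenthesis: [ifofdis] → [tifofdis]
3 Progressive Voicing Assimilation: [tifofdis] → [tifoftis]
4 t-Assibilation: [tifoftis] → [sifofsis]
5 Intervocalic Lenition: no change — [sifofsis]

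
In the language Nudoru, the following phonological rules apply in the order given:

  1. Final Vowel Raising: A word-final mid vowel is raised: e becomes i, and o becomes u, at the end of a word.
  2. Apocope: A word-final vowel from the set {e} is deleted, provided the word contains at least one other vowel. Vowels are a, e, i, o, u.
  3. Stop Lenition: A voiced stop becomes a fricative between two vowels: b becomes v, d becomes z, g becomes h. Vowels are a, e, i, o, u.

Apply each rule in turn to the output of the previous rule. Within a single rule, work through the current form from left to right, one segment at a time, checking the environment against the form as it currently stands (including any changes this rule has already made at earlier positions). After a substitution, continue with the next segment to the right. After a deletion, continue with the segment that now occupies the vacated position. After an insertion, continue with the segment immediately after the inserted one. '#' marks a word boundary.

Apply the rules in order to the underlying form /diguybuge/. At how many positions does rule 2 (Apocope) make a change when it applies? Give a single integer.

1 Final Vowel Raising: [diguybuge] → [diguybugi]
2 Apocope: no change — [diguybugi]
3 Stop Lenition: [diguybugi] → [dihuybuhi]
Rule 2 changed 0 position(s).

0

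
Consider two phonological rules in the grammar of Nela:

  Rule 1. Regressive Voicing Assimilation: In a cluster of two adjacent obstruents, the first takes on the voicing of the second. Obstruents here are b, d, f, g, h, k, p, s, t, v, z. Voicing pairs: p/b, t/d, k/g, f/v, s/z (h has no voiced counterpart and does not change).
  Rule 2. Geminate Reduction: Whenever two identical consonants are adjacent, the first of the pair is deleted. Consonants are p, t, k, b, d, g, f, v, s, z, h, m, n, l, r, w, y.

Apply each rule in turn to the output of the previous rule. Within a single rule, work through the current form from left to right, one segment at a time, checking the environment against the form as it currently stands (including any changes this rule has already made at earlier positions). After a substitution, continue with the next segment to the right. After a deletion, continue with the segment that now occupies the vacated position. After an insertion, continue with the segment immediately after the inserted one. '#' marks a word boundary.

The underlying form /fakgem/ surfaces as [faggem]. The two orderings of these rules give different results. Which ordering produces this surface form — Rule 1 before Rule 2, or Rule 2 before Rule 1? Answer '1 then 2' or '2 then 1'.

Order 1 then 2:
  1 Regressive Voicing Assimilation: [fakgem] → [faggem]
  2 Geminate Reduction: [faggem] → [fagem]
  result: [fagem]
Order 2 then 1:
  2 Geminate Reduction: no change — [fakgem]
  1 Regressive Voicing Assimilation: [fakgem] → [faggem]
  result: [faggem]

2 then 1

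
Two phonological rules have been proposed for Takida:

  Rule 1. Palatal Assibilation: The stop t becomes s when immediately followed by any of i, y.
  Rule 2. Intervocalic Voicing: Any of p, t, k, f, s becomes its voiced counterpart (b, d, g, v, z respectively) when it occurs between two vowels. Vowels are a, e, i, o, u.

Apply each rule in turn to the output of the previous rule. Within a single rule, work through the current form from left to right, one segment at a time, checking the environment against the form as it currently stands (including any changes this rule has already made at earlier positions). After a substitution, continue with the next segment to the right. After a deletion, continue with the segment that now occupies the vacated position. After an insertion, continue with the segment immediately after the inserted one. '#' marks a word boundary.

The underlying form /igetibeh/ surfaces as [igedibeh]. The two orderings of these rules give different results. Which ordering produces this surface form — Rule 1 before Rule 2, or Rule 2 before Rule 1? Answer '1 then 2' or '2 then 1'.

2 then 1

Order 1 then 2:
  1 Palatal Assibilation: [igetibeh] → [igesibeh]
  2 Intervocalic Voicing: [igesibeh] → [igezibeh]
  result: [igezibeh]
Order 2 then 1:
  2 Intervocalic Voicing: [igetibeh] → [igedibeh]
  1 Palatal Assibilation: no change — [igedibeh]
  result: [igedibeh]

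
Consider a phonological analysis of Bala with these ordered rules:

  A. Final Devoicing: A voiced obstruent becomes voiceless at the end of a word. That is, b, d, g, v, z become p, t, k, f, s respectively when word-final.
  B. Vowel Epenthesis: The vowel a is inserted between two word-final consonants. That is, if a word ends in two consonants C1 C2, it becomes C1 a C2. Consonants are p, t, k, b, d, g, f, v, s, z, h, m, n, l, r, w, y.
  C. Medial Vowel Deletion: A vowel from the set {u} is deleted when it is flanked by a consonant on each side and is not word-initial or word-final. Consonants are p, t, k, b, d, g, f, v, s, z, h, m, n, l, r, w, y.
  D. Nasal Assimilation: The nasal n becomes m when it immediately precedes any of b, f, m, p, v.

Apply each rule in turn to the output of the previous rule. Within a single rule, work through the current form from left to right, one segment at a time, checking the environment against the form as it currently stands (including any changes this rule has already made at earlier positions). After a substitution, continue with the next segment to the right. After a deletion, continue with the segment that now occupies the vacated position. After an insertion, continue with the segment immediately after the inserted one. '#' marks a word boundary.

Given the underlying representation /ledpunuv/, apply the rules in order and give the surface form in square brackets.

[ledpmf]

A Final Devoicing: [ledpunuv] → [ledpunuf]
B Vowel Epenthesis: no change — [ledpunuf]
C Medial Vowel Deletion: [ledpunuf] → [ledpnf]
D Nasal Assimilation: [ledpnf] → [ledpmf]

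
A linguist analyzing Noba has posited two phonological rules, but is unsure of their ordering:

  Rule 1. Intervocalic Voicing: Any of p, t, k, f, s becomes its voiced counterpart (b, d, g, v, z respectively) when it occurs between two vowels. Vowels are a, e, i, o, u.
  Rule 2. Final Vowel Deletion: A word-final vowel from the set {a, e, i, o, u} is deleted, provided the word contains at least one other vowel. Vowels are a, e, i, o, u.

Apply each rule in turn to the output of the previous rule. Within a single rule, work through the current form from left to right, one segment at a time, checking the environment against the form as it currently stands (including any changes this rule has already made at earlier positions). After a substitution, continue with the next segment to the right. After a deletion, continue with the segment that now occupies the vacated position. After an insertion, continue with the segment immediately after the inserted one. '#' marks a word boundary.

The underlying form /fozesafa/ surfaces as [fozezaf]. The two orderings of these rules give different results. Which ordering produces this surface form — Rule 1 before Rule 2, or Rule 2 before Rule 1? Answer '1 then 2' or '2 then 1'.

2 then 1

Order 1 then 2:
  1 Intervocalic Voicing: [fozesafa] → [fozezava]
  2 Final Vowel Deletion: [fozezava] → [fozezav]
  result: [fozezav]
Order 2 then 1:
  2 Final Vowel Deletion: [fozesafa] → [fozesaf]
  1 Intervocalic Voicing: [fozesaf] → [fozezaf]
  result: [fozezaf]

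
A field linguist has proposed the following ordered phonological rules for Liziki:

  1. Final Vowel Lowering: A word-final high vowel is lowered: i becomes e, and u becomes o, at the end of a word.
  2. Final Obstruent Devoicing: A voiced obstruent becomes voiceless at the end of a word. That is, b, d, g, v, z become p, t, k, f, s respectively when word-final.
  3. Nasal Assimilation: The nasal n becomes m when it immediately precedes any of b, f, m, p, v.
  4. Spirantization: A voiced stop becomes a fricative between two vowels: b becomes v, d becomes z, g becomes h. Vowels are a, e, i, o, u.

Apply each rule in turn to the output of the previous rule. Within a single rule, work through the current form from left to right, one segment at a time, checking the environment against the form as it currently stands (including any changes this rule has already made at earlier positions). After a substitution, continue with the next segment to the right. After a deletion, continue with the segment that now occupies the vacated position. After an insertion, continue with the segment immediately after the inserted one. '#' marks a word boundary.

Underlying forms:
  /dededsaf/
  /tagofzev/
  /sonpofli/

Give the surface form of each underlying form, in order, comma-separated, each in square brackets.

/dededsaf/:
  1 Final Vowel Lowering: no change — [dededsaf]
  2 Final Obstruent Devoicing: no change — [dededsaf]
  3 Nasal Assimilation: no change — [dededsaf]
  4 Spirantization: [dededsaf] → [dezedsaf]
/tagofzev/:
  1 Final Vowel Lowering: no change — [tagofzev]
  2 Final Obstruent Devoicing: [tagofzev] → [tagofzef]
  3 Nasal Assimilation: no change — [tagofzef]
  4 Spirantization: [tagofzef] → [tahofzef]
/sonpofli/:
  1 Final Vowel Lowering: [sonpofli] → [sonpofle]
  2 Final Obstruent Devoicing: no change — [sonpofle]
  3 Nasal Assimilation: [sonpofle] → [sompofle]
  4 Spirantization: no change — [sompofle]

[dezedsaf], [tahofzef], [sompofle]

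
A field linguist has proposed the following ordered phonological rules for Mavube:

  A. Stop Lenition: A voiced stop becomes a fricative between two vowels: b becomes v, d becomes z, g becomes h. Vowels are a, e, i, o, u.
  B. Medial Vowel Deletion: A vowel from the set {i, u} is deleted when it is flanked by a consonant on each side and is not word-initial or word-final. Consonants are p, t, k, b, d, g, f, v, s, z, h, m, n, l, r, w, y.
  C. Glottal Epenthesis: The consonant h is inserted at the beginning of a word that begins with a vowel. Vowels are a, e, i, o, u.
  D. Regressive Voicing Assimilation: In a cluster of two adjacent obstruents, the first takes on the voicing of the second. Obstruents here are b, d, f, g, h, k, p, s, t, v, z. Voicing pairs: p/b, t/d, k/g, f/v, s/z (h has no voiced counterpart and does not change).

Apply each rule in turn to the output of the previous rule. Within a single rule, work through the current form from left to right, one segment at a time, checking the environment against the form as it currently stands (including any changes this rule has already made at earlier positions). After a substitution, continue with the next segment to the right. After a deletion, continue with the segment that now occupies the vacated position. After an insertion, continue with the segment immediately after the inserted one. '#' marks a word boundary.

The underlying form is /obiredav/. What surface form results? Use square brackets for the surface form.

A Stop Lenition: [obiredav] → [ovirezav]
B Medial Vowel Deletion: [ovirezav] → [ovrezav]
C Glottal Epenthesis: [ovrezav] → [hovrezav]
D Regressive Voicing Assimilation: no change — [hovrezav]

[hovrezav]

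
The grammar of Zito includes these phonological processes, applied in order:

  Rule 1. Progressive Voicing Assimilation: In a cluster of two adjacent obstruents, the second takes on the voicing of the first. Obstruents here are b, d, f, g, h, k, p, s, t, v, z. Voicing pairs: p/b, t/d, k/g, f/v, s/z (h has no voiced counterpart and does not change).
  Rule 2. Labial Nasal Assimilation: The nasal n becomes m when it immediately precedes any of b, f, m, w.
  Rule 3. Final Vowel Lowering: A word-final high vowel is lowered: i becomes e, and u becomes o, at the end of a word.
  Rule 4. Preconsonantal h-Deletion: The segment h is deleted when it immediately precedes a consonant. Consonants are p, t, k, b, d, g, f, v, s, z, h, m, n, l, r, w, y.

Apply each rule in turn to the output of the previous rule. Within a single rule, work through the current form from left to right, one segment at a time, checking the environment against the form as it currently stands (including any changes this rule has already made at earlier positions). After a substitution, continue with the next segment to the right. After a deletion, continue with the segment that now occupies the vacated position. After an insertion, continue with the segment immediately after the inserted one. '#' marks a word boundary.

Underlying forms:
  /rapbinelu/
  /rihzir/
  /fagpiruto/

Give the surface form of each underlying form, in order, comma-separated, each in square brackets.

/rapbinelu/:
  Rule 1 Progressive Voicing Assimilation: [rapbinelu] → [rappinelu]
  Rule 2 Labial Nasal Assimilation: no change — [rappinelu]
  Rule 3 Final Vowel Lowering: [rappinelu] → [rappinelo]
  Rule 4 Preconsonantal h-Deletion: no change — [rappinelo]
/rihzir/:
  Rule 1 Progressive Voicing Assimilation: [rihzir] → [rihsir]
  Rule 2 Labial Nasal Assimilation: no change — [rihsir]
  Rule 3 Final Vowel Lowering: no change — [rihsir]
  Rule 4 Preconsonantal h-Deletion: [rihsir] → [risir]
/fagpiruto/:
  Rule 1 Progressive Voicing Assimilation: [fagpiruto] → [fagbiruto]
  Rule 2 Labial Nasal Assimilation: no change — [fagbiruto]
  Rule 3 Final Vowel Lowering: no change — [fagbiruto]
  Rule 4 Preconsonantal h-Deletion: no change — [fagbiruto]

[rappinelo], [risir], [fagbiruto]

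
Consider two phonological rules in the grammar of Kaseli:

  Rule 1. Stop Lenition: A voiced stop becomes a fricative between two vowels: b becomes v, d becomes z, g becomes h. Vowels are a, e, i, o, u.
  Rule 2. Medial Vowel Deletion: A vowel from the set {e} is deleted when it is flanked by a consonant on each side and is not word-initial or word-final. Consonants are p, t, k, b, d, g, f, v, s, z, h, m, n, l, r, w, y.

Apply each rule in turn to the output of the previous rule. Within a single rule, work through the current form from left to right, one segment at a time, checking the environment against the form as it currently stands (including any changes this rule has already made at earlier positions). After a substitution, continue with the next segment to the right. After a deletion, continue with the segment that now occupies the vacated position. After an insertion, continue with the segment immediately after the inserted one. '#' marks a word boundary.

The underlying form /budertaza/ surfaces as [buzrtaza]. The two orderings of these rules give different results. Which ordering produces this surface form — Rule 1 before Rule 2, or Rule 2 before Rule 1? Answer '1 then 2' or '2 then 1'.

Order 1 then 2:
  1 Stop Lenition: [budertaza] → [buzertaza]
  2 Medial Vowel Deletion: [buzertaza] → [buzrtaza]
  result: [buzrtaza]
Order 2 then 1:
  2 Medial Vowel Deletion: [budertaza] → [budrtaza]
  1 Stop Lenition: no change — [budrtaza]
  result: [budrtaza]

1 then 2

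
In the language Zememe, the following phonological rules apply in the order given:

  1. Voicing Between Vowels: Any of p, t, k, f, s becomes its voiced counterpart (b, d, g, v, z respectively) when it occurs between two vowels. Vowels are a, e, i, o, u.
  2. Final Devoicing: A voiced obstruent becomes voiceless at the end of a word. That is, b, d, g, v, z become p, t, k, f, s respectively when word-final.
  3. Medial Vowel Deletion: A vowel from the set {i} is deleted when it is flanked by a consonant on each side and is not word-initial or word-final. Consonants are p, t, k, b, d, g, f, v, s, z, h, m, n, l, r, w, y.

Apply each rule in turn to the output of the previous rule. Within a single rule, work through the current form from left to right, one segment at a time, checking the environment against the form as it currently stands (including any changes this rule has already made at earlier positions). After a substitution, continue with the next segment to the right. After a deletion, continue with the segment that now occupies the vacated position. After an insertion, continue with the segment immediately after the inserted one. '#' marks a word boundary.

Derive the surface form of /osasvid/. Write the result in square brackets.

1 Voicing Between Vowels: [osasvid] → [ozasvid]
2 Final Devoicing: [ozasvid] → [ozasvit]
3 Medial Vowel Deletion: [ozasvit] → [ozasvt]

[ozasvt]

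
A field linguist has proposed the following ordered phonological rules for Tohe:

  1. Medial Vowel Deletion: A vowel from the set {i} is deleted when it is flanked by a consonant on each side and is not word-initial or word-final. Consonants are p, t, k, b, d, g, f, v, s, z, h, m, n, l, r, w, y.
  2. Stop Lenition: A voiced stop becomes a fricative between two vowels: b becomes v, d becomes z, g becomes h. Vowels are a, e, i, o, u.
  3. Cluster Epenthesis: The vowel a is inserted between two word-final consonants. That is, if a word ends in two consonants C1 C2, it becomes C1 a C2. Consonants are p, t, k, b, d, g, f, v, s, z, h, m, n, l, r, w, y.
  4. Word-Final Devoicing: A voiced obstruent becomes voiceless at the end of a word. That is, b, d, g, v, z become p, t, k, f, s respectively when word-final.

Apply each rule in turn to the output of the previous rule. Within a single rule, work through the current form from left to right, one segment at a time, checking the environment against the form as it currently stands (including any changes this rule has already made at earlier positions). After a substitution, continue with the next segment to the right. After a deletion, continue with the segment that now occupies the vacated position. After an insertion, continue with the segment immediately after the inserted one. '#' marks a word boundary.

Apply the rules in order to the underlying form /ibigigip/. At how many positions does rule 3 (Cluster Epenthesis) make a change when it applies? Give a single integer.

1 Medial Vowel Deletion: [ibigigip] → [ibggp]
2 Stop Lenition: no change — [ibggp]
3 Cluster Epenthesis: [ibggp] → [ibggap]
4 Word-Final Devoicing: no change — [ibggap]
Rule 3 changed 1 position(s).

1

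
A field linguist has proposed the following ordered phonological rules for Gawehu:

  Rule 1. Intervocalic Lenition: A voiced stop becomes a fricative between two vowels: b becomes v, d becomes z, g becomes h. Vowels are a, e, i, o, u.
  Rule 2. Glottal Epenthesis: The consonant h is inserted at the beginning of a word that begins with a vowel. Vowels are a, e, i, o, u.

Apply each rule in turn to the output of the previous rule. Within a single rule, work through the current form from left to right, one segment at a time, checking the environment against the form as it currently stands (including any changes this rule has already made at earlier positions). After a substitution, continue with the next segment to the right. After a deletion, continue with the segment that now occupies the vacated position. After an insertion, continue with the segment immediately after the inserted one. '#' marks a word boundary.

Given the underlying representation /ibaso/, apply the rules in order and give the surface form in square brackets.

Rule 1 Intervocalic Lenition: [ibaso] → [ivaso]
Rule 2 Glottal Epenthesis: [ivaso] → [hivaso]

[hivaso]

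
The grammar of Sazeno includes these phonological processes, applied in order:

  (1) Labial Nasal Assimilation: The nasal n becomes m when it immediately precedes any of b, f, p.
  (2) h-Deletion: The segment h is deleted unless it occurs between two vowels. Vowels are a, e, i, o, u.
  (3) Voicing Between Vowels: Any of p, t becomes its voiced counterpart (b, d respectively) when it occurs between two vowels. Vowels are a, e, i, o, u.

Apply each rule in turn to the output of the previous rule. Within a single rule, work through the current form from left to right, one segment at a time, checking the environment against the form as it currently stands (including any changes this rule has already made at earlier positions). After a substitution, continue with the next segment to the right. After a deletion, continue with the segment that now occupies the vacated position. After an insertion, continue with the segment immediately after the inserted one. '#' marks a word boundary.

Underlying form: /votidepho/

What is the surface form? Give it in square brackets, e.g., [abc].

[vodidebo]

(1) Labial Nasal Assimilation: no change — [votidepho]
(2) h-Deletion: [votidepho] → [votidepo]
(3) Voicing Between Vowels: [votidepo] → [vodidebo]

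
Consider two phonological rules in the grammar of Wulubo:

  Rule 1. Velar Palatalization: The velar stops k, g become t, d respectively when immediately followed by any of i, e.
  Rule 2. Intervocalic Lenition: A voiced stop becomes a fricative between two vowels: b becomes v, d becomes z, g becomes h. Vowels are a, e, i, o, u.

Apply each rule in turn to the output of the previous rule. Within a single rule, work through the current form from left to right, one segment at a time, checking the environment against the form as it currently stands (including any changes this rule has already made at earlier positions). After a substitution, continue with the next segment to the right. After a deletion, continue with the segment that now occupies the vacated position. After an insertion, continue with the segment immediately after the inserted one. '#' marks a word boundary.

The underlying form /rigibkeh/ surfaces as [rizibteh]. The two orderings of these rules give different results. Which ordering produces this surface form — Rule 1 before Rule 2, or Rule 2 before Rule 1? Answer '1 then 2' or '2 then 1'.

1 then 2

Order 1 then 2:
  1 Velar Palatalization: [rigibkeh] → [ridibteh]
  2 Intervocalic Lenition: [ridibteh] → [rizibteh]
  result: [rizibteh]
Order 2 then 1:
  2 Intervocalic Lenition: [rigibkeh] → [rihibkeh]
  1 Velar Palatalization: [rihibkeh] → [rihibteh]
  result: [rihibteh]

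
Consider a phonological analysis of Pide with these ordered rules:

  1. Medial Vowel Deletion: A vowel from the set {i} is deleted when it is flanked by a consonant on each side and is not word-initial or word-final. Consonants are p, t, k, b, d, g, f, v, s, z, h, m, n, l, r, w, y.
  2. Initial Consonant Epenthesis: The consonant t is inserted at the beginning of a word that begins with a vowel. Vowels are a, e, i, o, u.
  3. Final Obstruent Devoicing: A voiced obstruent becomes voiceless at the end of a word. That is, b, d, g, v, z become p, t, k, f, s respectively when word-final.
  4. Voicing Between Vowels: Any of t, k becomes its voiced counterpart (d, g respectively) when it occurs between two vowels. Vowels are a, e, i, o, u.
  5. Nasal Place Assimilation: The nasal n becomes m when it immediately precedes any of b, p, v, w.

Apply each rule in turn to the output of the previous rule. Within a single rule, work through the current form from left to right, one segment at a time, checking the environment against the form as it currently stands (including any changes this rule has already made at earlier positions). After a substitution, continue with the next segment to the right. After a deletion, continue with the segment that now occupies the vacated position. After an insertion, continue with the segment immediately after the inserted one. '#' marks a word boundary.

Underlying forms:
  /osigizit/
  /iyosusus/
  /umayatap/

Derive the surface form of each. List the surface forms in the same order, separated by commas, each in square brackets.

/osigizit/:
  1 Medial Vowel Deletion: [osigizit] → [osgzt]
  2 Initial Consonant Epenthesis: [osgzt] → [tosgzt]
  3 Final Obstruent Devoicing: no change — [tosgzt]
  4 Voicing Between Vowels: no change — [tosgzt]
  5 Nasal Place Assimilation: no change — [tosgzt]
/iyosusus/:
  1 Medial Vowel Deletion: no change — [iyosusus]
  2 Initial Consonant Epenthesis: [iyosusus] → [tiyosusus]
  3 Final Obstruent Devoicing: no change — [tiyosusus]
  4 Voicing Between Vowels: no change — [tiyosusus]
  5 Nasal Place Assimilation: no change — [tiyosusus]
/umayatap/:
  1 Medial Vowel Deletion: no change — [umayatap]
  2 Initial Consonant Epenthesis: [umayatap] → [tumayatap]
  3 Final Obstruent Devoicing: no change — [tumayatap]
  4 Voicing Between Vowels: [tumayatap] → [tumayadap]
  5 Nasal Place Assimilation: no change — [tumayadap]

[tosgzt], [tiyosusus], [tumayadap]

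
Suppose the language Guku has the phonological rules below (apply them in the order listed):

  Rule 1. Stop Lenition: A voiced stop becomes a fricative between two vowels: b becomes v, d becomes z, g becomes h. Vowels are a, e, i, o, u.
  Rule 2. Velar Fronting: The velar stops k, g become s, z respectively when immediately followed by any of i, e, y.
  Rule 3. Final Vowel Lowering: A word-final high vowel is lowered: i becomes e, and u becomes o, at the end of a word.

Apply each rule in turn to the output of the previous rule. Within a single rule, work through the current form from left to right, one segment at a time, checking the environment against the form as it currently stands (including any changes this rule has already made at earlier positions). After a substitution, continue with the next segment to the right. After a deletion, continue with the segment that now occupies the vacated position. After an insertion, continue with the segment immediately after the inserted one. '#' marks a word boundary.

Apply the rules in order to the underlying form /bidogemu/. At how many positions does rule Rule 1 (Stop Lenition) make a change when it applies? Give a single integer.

Rule 1 Stop Lenition: [bidogemu] → [bizohemu]
Rule 2 Velar Fronting: no change — [bizohemu]
Rule 3 Final Vowel Lowering: [bizohemu] → [bizohemo]
Rule Rule 1 changed 2 position(s).

2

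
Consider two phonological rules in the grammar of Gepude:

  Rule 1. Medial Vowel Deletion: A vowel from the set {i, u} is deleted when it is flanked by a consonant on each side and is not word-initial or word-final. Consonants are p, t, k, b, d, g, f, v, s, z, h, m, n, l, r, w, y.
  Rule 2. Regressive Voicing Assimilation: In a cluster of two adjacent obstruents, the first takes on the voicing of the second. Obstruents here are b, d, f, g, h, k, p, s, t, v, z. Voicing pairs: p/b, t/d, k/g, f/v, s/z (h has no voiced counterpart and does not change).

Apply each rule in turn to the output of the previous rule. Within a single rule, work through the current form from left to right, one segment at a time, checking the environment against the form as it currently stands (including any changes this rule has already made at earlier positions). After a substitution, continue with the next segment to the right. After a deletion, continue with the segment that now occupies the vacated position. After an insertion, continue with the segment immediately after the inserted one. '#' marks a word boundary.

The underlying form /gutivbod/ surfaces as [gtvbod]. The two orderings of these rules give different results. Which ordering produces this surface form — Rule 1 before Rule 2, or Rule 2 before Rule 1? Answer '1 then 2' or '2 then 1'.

Order 1 then 2:
  1 Medial Vowel Deletion: [gutivbod] → [gtvbod]
  2 Regressive Voicing Assimilation: [gtvbod] → [kdvbod]
  result: [kdvbod]
Order 2 then 1:
  2 Regressive Voicing Assimilation: no change — [gutivbod]
  1 Medial Vowel Deletion: [gutivbod] → [gtvbod]
  result: [gtvbod]

2 then 1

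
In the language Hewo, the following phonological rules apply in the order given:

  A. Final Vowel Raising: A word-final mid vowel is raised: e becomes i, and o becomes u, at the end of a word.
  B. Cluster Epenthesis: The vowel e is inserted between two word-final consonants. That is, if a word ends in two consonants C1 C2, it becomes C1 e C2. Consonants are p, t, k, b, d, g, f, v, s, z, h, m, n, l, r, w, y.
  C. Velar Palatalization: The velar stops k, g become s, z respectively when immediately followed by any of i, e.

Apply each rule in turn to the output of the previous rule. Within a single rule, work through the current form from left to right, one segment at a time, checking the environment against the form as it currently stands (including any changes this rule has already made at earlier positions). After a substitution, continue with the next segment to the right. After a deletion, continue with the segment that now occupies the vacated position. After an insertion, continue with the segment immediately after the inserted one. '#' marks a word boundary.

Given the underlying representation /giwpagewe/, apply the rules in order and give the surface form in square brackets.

[ziwpazewi]

A Final Vowel Raising: [giwpagewe] → [giwpagewi]
B Cluster Epenthesis: no change — [giwpagewi]
C Velar Palatalization: [giwpagewi] → [ziwpazewi]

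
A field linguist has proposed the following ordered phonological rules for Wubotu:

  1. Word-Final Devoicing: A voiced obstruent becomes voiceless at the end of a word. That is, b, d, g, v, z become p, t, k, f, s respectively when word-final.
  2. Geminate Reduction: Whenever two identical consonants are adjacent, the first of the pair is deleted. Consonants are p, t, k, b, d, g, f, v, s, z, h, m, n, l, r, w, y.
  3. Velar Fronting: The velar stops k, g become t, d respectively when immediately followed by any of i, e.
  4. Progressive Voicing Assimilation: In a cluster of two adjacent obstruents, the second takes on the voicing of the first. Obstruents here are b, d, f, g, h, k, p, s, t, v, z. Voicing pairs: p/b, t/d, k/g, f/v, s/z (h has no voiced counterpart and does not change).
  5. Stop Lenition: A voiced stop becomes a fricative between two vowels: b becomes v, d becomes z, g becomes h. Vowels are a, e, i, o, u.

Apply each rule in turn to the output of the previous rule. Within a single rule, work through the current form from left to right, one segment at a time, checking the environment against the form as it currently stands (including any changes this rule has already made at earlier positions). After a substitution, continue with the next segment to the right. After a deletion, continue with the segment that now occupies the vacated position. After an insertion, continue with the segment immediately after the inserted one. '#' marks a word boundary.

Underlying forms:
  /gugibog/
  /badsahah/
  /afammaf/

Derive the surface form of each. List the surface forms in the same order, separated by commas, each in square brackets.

/gugibog/:
  1 Word-Final Devoicing: [gugibog] → [gugibok]
  2 Geminate Reduction: no change — [gugibok]
  3 Velar Fronting: [gugibok] → [gudibok]
  4 Progressive Voicing Assimilation: no change — [gudibok]
  5 Stop Lenition: [gudibok] → [guzivok]
/badsahah/:
  1 Word-Final Devoicing: no change — [badsahah]
  2 Geminate Reduction: no change — [badsahah]
  3 Velar Fronting: no change — [badsahah]
  4 Progressive Voicing Assimilation: [badsahah] → [badzahah]
  5 Stop Lenition: no change — [badzahah]
/afammaf/:
  1 Word-Final Devoicing: no change — [afammaf]
  2 Geminate Reduction: [afammaf] → [afamaf]
  3 Velar Fronting: no change — [afamaf]
  4 Progressive Voicing Assimilation: no change — [afamaf]
  5 Stop Lenition: no change — [afamaf]

[guzivok], [badzahah], [afamaf]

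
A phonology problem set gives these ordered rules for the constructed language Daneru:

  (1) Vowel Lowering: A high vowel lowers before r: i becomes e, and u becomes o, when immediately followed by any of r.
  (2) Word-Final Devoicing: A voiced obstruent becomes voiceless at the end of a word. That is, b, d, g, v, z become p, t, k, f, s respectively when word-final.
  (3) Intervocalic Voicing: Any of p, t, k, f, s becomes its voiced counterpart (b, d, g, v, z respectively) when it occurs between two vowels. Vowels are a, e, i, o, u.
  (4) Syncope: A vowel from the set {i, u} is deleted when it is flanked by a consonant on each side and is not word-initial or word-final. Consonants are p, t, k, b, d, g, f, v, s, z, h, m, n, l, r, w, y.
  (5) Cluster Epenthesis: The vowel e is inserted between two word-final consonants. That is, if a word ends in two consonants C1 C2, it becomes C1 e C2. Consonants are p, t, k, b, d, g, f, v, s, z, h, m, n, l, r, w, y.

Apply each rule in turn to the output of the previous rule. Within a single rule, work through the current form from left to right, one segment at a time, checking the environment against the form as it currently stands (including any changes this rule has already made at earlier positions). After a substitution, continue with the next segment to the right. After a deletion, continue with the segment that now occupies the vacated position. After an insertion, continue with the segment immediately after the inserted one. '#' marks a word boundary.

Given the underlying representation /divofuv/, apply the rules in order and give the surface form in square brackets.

(1) Vowel Lowering: no change — [divofuv]
(2) Word-Final Devoicing: [divofuv] → [divofuf]
(3) Intervocalic Voicing: [divofuf] → [divovuf]
(4) Syncope: [divovuf] → [dvovf]
(5) Cluster Epenthesis: [dvovf] → [dvovef]

[dvovef]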